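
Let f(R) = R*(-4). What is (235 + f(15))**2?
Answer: 30625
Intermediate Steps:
f(R) = -4*R
(235 + f(15))**2 = (235 - 4*15)**2 = (235 - 60)**2 = 175**2 = 30625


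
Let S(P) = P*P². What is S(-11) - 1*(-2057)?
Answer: 726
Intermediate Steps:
S(P) = P³
S(-11) - 1*(-2057) = (-11)³ - 1*(-2057) = -1331 + 2057 = 726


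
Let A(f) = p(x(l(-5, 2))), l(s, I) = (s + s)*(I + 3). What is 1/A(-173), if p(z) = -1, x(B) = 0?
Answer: -1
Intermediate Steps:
l(s, I) = 2*s*(3 + I) (l(s, I) = (2*s)*(3 + I) = 2*s*(3 + I))
A(f) = -1
1/A(-173) = 1/(-1) = -1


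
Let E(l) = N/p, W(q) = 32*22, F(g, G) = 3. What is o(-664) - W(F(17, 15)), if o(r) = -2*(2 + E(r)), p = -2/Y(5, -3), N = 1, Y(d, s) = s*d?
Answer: -723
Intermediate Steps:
W(q) = 704
Y(d, s) = d*s
p = 2/15 (p = -2/(5*(-3)) = -2/(-15) = -2*(-1/15) = 2/15 ≈ 0.13333)
E(l) = 15/2 (E(l) = 1/(2/15) = 1*(15/2) = 15/2)
o(r) = -19 (o(r) = -2*(2 + 15/2) = -2*19/2 = -19)
o(-664) - W(F(17, 15)) = -19 - 1*704 = -19 - 704 = -723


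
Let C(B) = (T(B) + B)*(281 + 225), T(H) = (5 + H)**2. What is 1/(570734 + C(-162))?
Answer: 1/12961156 ≈ 7.7154e-8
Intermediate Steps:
C(B) = 506*B + 506*(5 + B)**2 (C(B) = ((5 + B)**2 + B)*(281 + 225) = (B + (5 + B)**2)*506 = 506*B + 506*(5 + B)**2)
1/(570734 + C(-162)) = 1/(570734 + (506*(-162) + 506*(5 - 162)**2)) = 1/(570734 + (-81972 + 506*(-157)**2)) = 1/(570734 + (-81972 + 506*24649)) = 1/(570734 + (-81972 + 12472394)) = 1/(570734 + 12390422) = 1/12961156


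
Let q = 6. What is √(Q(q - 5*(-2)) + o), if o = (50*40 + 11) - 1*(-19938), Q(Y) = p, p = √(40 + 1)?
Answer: √(21949 + √41) ≈ 148.17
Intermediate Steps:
p = √41 ≈ 6.4031
Q(Y) = √41
o = 21949 (o = (2000 + 11) + 19938 = 2011 + 19938 = 21949)
√(Q(q - 5*(-2)) + o) = √(√41 + 21949) = √(21949 + √41)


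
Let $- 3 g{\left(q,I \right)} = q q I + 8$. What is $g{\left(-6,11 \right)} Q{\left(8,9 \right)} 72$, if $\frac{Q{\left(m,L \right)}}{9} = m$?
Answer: $-698112$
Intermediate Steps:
$Q{\left(m,L \right)} = 9 m$
$g{\left(q,I \right)} = - \frac{8}{3} - \frac{I q^{2}}{3}$ ($g{\left(q,I \right)} = - \frac{q q I + 8}{3} = - \frac{q^{2} I + 8}{3} = - \frac{I q^{2} + 8}{3} = - \frac{8 + I q^{2}}{3} = - \frac{8}{3} - \frac{I q^{2}}{3}$)
$g{\left(-6,11 \right)} Q{\left(8,9 \right)} 72 = \left(- \frac{8}{3} - \frac{11 \left(-6\right)^{2}}{3}\right) 9 \cdot 8 \cdot 72 = \left(- \frac{8}{3} - \frac{11}{3} \cdot 36\right) 72 \cdot 72 = \left(- \frac{8}{3} - 132\right) 72 \cdot 72 = \left(- \frac{404}{3}\right) 72 \cdot 72 = \left(-9696\right) 72 = -698112$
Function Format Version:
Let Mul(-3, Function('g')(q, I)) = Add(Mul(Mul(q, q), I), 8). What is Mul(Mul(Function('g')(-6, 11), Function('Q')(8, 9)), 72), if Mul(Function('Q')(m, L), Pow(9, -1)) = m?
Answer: -698112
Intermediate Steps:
Function('Q')(m, L) = Mul(9, m)
Function('g')(q, I) = Add(Rational(-8, 3), Mul(Rational(-1, 3), I, Pow(q, 2))) (Function('g')(q, I) = Mul(Rational(-1, 3), Add(Mul(Mul(q, q), I), 8)) = Mul(Rational(-1, 3), Add(Mul(Pow(q, 2), I), 8)) = Mul(Rational(-1, 3), Add(Mul(I, Pow(q, 2)), 8)) = Mul(Rational(-1, 3), Add(8, Mul(I, Pow(q, 2)))) = Add(Rational(-8, 3), Mul(Rational(-1, 3), I, Pow(q, 2))))
Mul(Mul(Function('g')(-6, 11), Function('Q')(8, 9)), 72) = Mul(Mul(Add(Rational(-8, 3), Mul(Rational(-1, 3), 11, Pow(-6, 2))), Mul(9, 8)), 72) = Mul(Mul(Add(Rational(-8, 3), Mul(Rational(-1, 3), 11, 36)), 72), 72) = Mul(Mul(Add(Rational(-8, 3), -132), 72), 72) = Mul(Mul(Rational(-404, 3), 72), 72) = Mul(-9696, 72) = -698112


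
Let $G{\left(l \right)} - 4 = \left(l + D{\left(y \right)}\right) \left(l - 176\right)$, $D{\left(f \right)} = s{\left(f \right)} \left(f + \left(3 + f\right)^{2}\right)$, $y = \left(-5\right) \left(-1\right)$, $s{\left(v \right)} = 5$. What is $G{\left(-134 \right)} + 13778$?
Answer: $-51628$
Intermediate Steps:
$y = 5$
$D{\left(f \right)} = 5 f + 5 \left(3 + f\right)^{2}$ ($D{\left(f \right)} = 5 \left(f + \left(3 + f\right)^{2}\right) = 5 f + 5 \left(3 + f\right)^{2}$)
$G{\left(l \right)} = 4 + \left(-176 + l\right) \left(345 + l\right)$ ($G{\left(l \right)} = 4 + \left(l + \left(5 \cdot 5 + 5 \left(3 + 5\right)^{2}\right)\right) \left(l - 176\right) = 4 + \left(l + \left(25 + 5 \cdot 8^{2}\right)\right) \left(-176 + l\right) = 4 + \left(l + \left(25 + 5 \cdot 64\right)\right) \left(-176 + l\right) = 4 + \left(l + \left(25 + 320\right)\right) \left(-176 + l\right) = 4 + \left(l + 345\right) \left(-176 + l\right) = 4 + \left(345 + l\right) \left(-176 + l\right) = 4 + \left(-176 + l\right) \left(345 + l\right)$)
$G{\left(-134 \right)} + 13778 = \left(-60716 + \left(-134\right)^{2} + 169 \left(-134\right)\right) + 13778 = \left(-60716 + 17956 - 22646\right) + 13778 = -65406 + 13778 = -51628$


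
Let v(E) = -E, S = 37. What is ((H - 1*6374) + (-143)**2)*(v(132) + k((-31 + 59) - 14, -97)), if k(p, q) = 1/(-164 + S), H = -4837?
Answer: -154875070/127 ≈ -1.2195e+6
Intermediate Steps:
k(p, q) = -1/127 (k(p, q) = 1/(-164 + 37) = 1/(-127) = -1/127)
((H - 1*6374) + (-143)**2)*(v(132) + k((-31 + 59) - 14, -97)) = ((-4837 - 1*6374) + (-143)**2)*(-1*132 - 1/127) = ((-4837 - 6374) + 20449)*(-132 - 1/127) = (-11211 + 20449)*(-16765/127) = 9238*(-16765/127) = -154875070/127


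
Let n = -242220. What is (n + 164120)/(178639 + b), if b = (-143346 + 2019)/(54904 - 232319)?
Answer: -3464027875/7923344878 ≈ -0.43719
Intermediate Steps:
b = 141327/177415 (b = -141327/(-177415) = -141327*(-1/177415) = 141327/177415 ≈ 0.79659)
(n + 164120)/(178639 + b) = (-242220 + 164120)/(178639 + 141327/177415) = -78100/31693379512/177415 = -78100*177415/31693379512 = -3464027875/7923344878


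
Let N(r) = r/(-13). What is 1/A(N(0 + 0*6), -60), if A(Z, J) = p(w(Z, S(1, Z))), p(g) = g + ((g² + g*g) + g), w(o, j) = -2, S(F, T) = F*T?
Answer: ¼ ≈ 0.25000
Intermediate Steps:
N(r) = -r/13 (N(r) = r*(-1/13) = -r/13)
p(g) = 2*g + 2*g² (p(g) = g + ((g² + g²) + g) = g + (2*g² + g) = g + (g + 2*g²) = 2*g + 2*g²)
A(Z, J) = 4 (A(Z, J) = 2*(-2)*(1 - 2) = 2*(-2)*(-1) = 4)
1/A(N(0 + 0*6), -60) = 1/4 = ¼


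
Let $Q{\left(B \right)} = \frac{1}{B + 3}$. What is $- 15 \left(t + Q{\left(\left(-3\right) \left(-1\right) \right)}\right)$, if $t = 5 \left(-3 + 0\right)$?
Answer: $\frac{445}{2} \approx 222.5$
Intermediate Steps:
$Q{\left(B \right)} = \frac{1}{3 + B}$
$t = -15$ ($t = 5 \left(-3\right) = -15$)
$- 15 \left(t + Q{\left(\left(-3\right) \left(-1\right) \right)}\right) = - 15 \left(-15 + \frac{1}{3 - -3}\right) = - 15 \left(-15 + \frac{1}{3 + 3}\right) = - 15 \left(-15 + \frac{1}{6}\right) = \left(-15\right) \left(- \frac{89}{6}\right) = \frac{445}{2}$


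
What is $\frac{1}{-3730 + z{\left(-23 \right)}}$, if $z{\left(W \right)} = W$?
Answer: $- \frac{1}{3753} \approx -0.00026645$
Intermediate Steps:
$\frac{1}{-3730 + z{\left(-23 \right)}} = \frac{1}{-3730 - 23} = \frac{1}{-3753} = - \frac{1}{3753}$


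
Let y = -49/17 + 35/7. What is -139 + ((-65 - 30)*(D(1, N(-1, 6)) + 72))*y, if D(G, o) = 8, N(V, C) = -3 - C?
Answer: -275963/17 ≈ -16233.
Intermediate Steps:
y = 36/17 (y = -49*1/17 + 35*(1/7) = -49/17 + 5 = 36/17 ≈ 2.1176)
-139 + ((-65 - 30)*(D(1, N(-1, 6)) + 72))*y = -139 + ((-65 - 30)*(8 + 72))*(36/17) = -139 - 95*80*(36/17) = -139 - 7600*36/17 = -139 - 273600/17 = -275963/17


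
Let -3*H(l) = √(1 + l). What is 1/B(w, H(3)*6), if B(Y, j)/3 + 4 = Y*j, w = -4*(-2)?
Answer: -1/108 ≈ -0.0092593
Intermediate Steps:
H(l) = -√(1 + l)/3
w = 8
B(Y, j) = -12 + 3*Y*j (B(Y, j) = -12 + 3*(Y*j) = -12 + 3*Y*j)
1/B(w, H(3)*6) = 1/(-12 + 3*8*(-√(1 + 3)/3*6)) = 1/(-12 + 3*8*(-√4/3*6)) = 1/(-12 + 3*8*(-⅓*2*6)) = 1/(-12 + 3*8*(-⅔*6)) = 1/(-12 + 3*8*(-4)) = 1/(-12 - 96) = 1/(-108) = -1/108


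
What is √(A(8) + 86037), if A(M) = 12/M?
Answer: √344154/2 ≈ 293.32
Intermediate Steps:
√(A(8) + 86037) = √(12/8 + 86037) = √(12*(⅛) + 86037) = √(3/2 + 86037) = √(172077/2) = √344154/2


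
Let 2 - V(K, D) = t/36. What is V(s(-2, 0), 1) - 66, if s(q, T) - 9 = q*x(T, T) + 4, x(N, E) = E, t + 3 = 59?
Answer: -590/9 ≈ -65.556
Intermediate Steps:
t = 56 (t = -3 + 59 = 56)
s(q, T) = 13 + T*q (s(q, T) = 9 + (q*T + 4) = 9 + (T*q + 4) = 9 + (4 + T*q) = 13 + T*q)
V(K, D) = 4/9 (V(K, D) = 2 - 56/36 = 2 - 1*14/9 = 2 - 14/9 = 4/9)
V(s(-2, 0), 1) - 66 = 4/9 - 66 = -590/9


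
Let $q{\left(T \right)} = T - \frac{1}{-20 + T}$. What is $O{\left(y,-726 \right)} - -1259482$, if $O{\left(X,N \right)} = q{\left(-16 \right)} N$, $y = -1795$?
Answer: $\frac{7626467}{6} \approx 1.2711 \cdot 10^{6}$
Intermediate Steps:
$O{\left(X,N \right)} = - \frac{575 N}{36}$ ($O{\left(X,N \right)} = \frac{-1 + \left(-16\right)^{2} - -320}{-20 - 16} N = \frac{-1 + 256 + 320}{-36} N = \left(- \frac{1}{36}\right) 575 N = - \frac{575 N}{36}$)
$O{\left(y,-726 \right)} - -1259482 = \left(- \frac{575}{36}\right) \left(-726\right) - -1259482 = \frac{69575}{6} + 1259482 = \frac{7626467}{6}$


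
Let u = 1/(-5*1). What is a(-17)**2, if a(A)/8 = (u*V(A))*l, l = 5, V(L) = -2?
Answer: 256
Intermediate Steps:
u = -1/5 (u = 1/(-5) = -1/5 ≈ -0.20000)
a(A) = 16 (a(A) = 8*(-1/5*(-2)*5) = 8*((2/5)*5) = 8*2 = 16)
a(-17)**2 = 16**2 = 256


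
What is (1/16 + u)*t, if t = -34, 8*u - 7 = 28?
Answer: -1207/8 ≈ -150.88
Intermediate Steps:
u = 35/8 (u = 7/8 + (⅛)*28 = 7/8 + 7/2 = 35/8 ≈ 4.3750)
(1/16 + u)*t = (1/16 + 35/8)*(-34) = (71/16)*(-34) = -1207/8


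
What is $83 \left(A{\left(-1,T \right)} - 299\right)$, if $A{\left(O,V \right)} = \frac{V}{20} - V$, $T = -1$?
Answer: $- \frac{494763}{20} \approx -24738.0$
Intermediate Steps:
$A{\left(O,V \right)} = - \frac{19 V}{20}$ ($A{\left(O,V \right)} = V \frac{1}{20} - V = \frac{V}{20} - V = - \frac{19 V}{20}$)
$83 \left(A{\left(-1,T \right)} - 299\right) = 83 \left(\left(- \frac{19}{20}\right) \left(-1\right) - 299\right) = 83 \left(\frac{19}{20} - 299\right) = 83 \left(- \frac{5961}{20}\right) = - \frac{494763}{20}$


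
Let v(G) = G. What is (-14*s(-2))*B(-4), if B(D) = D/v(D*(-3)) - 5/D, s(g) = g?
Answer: 77/3 ≈ 25.667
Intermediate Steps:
B(D) = -⅓ - 5/D (B(D) = D/((D*(-3))) - 5/D = D/((-3*D)) - 5/D = D*(-1/(3*D)) - 5/D = -⅓ - 5/D)
(-14*s(-2))*B(-4) = (-14*(-2))*((⅓)*(-15 - 1*(-4))/(-4)) = 28*((⅓)*(-¼)*(-15 + 4)) = 28*((⅓)*(-¼)*(-11)) = 28*(11/12) = 77/3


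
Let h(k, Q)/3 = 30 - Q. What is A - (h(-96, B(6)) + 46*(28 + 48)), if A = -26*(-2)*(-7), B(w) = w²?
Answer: -3842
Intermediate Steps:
h(k, Q) = 90 - 3*Q (h(k, Q) = 3*(30 - Q) = 90 - 3*Q)
A = -364 (A = 52*(-7) = -364)
A - (h(-96, B(6)) + 46*(28 + 48)) = -364 - ((90 - 3*6²) + 46*(28 + 48)) = -364 - ((90 - 3*36) + 46*76) = -364 - ((90 - 108) + 3496) = -364 - (-18 + 3496) = -364 - 1*3478 = -364 - 3478 = -3842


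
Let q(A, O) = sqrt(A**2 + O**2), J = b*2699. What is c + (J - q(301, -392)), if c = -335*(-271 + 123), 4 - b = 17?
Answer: 14493 - 7*sqrt(4985) ≈ 13999.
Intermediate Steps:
b = -13 (b = 4 - 1*17 = 4 - 17 = -13)
J = -35087 (J = -13*2699 = -35087)
c = 49580 (c = -335*(-148) = 49580)
c + (J - q(301, -392)) = 49580 + (-35087 - sqrt(301**2 + (-392)**2)) = 49580 + (-35087 - sqrt(90601 + 153664)) = 49580 + (-35087 - sqrt(244265)) = 49580 + (-35087 - 7*sqrt(4985)) = 14493 - 7*sqrt(4985)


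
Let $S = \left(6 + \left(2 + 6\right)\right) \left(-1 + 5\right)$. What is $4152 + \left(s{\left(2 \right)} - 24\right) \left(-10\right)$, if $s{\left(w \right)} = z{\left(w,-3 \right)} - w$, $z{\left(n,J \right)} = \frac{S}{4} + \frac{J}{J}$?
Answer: $4262$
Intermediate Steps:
$S = 56$ ($S = \left(6 + 8\right) 4 = 14 \cdot 4 = 56$)
$z{\left(n,J \right)} = 15$ ($z{\left(n,J \right)} = \frac{56}{4} + \frac{J}{J} = 56 \cdot \frac{1}{4} + 1 = 14 + 1 = 15$)
$s{\left(w \right)} = 15 - w$
$4152 + \left(s{\left(2 \right)} - 24\right) \left(-10\right) = 4152 + \left(\left(15 - 2\right) - 24\right) \left(-10\right) = 4152 + \left(13 - 24\right) \left(-10\right) = 4152 - -110 = 4152 + 110 = 4262$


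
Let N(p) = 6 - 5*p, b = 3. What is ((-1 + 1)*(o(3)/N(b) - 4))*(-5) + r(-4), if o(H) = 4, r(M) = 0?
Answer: 0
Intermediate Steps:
((-1 + 1)*(o(3)/N(b) - 4))*(-5) + r(-4) = ((-1 + 1)*(4/(6 - 5*3) - 4))*(-5) + 0 = (0*(4/(6 - 15) - 4))*(-5) + 0 = (0*(4/(-9) - 4))*(-5) + 0 = (0*(4*(-⅑) - 4))*(-5) + 0 = (0*(-4/9 - 4))*(-5) + 0 = (0*(-40/9))*(-5) + 0 = 0*(-5) + 0 = 0 + 0 = 0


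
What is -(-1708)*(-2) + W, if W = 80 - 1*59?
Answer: -3395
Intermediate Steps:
W = 21 (W = 80 - 59 = 21)
-(-1708)*(-2) + W = -(-1708)*(-2) + 21 = -28*122 + 21 = -3416 + 21 = -3395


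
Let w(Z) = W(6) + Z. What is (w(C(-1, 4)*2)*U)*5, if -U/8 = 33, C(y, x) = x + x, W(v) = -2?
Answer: -18480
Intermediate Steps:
C(y, x) = 2*x
w(Z) = -2 + Z
U = -264 (U = -8*33 = -264)
(w(C(-1, 4)*2)*U)*5 = ((-2 + (2*4)*2)*(-264))*5 = ((-2 + 8*2)*(-264))*5 = ((-2 + 16)*(-264))*5 = (14*(-264))*5 = -3696*5 = -18480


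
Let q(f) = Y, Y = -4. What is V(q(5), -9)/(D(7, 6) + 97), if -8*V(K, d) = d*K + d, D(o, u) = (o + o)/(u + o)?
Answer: -117/3400 ≈ -0.034412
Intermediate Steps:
D(o, u) = 2*o/(o + u) (D(o, u) = (2*o)/(o + u) = 2*o/(o + u))
q(f) = -4
V(K, d) = -d/8 - K*d/8 (V(K, d) = -(d*K + d)/8 = -(K*d + d)/8 = -(d + K*d)/8 = -d/8 - K*d/8)
V(q(5), -9)/(D(7, 6) + 97) = (-⅛*(-9)*(1 - 4))/(2*7/(7 + 6) + 97) = (-⅛*(-9)*(-3))/(2*7/13 + 97) = -27/8/(2*7*(1/13) + 97) = -27/8/(14/13 + 97) = -27/8/(1275/13) = (13/1275)*(-27/8) = -117/3400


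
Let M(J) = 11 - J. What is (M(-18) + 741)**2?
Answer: 592900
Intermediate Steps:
(M(-18) + 741)**2 = ((11 - 1*(-18)) + 741)**2 = ((11 + 18) + 741)**2 = (29 + 741)**2 = 770**2 = 592900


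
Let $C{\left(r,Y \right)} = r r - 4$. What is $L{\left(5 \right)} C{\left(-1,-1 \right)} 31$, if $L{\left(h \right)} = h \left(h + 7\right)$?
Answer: $-5580$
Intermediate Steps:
$L{\left(h \right)} = h \left(7 + h\right)$
$C{\left(r,Y \right)} = -4 + r^{2}$ ($C{\left(r,Y \right)} = r^{2} - 4 = -4 + r^{2}$)
$L{\left(5 \right)} C{\left(-1,-1 \right)} 31 = 5 \left(7 + 5\right) \left(-4 + \left(-1\right)^{2}\right) 31 = 5 \cdot 12 \left(-4 + 1\right) 31 = 60 \left(-3\right) 31 = \left(-180\right) 31 = -5580$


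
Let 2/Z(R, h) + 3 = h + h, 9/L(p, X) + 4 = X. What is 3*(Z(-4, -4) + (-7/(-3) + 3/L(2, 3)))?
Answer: 60/11 ≈ 5.4545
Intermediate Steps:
L(p, X) = 9/(-4 + X)
Z(R, h) = 2/(-3 + 2*h) (Z(R, h) = 2/(-3 + (h + h)) = 2/(-3 + 2*h))
3*(Z(-4, -4) + (-7/(-3) + 3/L(2, 3))) = 3*(2/(-3 + 2*(-4)) + (-7/(-3) + 3/((9/(-4 + 3))))) = 3*(2/(-3 - 8) + (-7*(-⅓) + 3/((9/(-1))))) = 3*(2/(-11) + (7/3 + 3/((9*(-1))))) = 3*(2*(-1/11) + (7/3 + 3/(-9))) = 3*(-2/11 + (7/3 + 3*(-⅑))) = 3*(-2/11 + (7/3 - ⅓)) = 3*(-2/11 + 2) = 3*(20/11) = 60/11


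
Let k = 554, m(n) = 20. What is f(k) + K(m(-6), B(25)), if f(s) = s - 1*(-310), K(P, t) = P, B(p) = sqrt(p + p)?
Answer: 884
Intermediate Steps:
B(p) = sqrt(2)*sqrt(p) (B(p) = sqrt(2*p) = sqrt(2)*sqrt(p))
f(s) = 310 + s (f(s) = s + 310 = 310 + s)
f(k) + K(m(-6), B(25)) = (310 + 554) + 20 = 864 + 20 = 884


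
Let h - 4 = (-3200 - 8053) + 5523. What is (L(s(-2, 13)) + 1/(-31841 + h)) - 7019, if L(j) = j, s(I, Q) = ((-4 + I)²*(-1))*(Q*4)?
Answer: -334008198/37567 ≈ -8891.0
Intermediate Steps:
s(I, Q) = -4*Q*(-4 + I)² (s(I, Q) = (-(-4 + I)²)*(4*Q) = -4*Q*(-4 + I)²)
h = -5726 (h = 4 + ((-3200 - 8053) + 5523) = 4 + (-11253 + 5523) = 4 - 5730 = -5726)
(L(s(-2, 13)) + 1/(-31841 + h)) - 7019 = (-4*13*(-4 - 2)² + 1/(-31841 - 5726)) - 7019 = (-4*13*(-6)² + 1/(-37567)) - 7019 = (-4*13*36 - 1/37567) - 7019 = (-1872 - 1/37567) - 7019 = -70325425/37567 - 7019 = -334008198/37567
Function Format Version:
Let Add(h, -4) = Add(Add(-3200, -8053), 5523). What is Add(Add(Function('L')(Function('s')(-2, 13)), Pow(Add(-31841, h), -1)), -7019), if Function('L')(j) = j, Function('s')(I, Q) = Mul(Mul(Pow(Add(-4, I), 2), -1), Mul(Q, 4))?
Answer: Rational(-334008198, 37567) ≈ -8891.0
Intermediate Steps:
Function('s')(I, Q) = Mul(-4, Q, Pow(Add(-4, I), 2)) (Function('s')(I, Q) = Mul(Mul(-1, Pow(Add(-4, I), 2)), Mul(4, Q)) = Mul(-4, Q, Pow(Add(-4, I), 2)))
h = -5726 (h = Add(4, Add(Add(-3200, -8053), 5523)) = Add(4, Add(-11253, 5523)) = Add(4, -5730) = -5726)
Add(Add(Function('L')(Function('s')(-2, 13)), Pow(Add(-31841, h), -1)), -7019) = Add(Add(Mul(-4, 13, Pow(Add(-4, -2), 2)), Pow(Add(-31841, -5726), -1)), -7019) = Add(Add(Mul(-4, 13, Pow(-6, 2)), Pow(-37567, -1)), -7019) = Add(Add(Mul(-4, 13, 36), Rational(-1, 37567)), -7019) = Add(Add(-1872, Rational(-1, 37567)), -7019) = Add(Rational(-70325425, 37567), -7019) = Rational(-334008198, 37567)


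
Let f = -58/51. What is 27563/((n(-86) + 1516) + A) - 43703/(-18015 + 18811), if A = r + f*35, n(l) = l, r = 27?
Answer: -2039774183/57532492 ≈ -35.454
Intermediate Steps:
f = -58/51 (f = -58*1/51 = -58/51 ≈ -1.1373)
A = -653/51 (A = 27 - 58/51*35 = 27 - 2030/51 = -653/51 ≈ -12.804)
27563/((n(-86) + 1516) + A) - 43703/(-18015 + 18811) = 27563/((-86 + 1516) - 653/51) - 43703/(-18015 + 18811) = 27563/(1430 - 653/51) - 43703/796 = 27563/(72277/51) - 43703*1/796 = 27563*(51/72277) - 43703/796 = 1405713/72277 - 43703/796 = -2039774183/57532492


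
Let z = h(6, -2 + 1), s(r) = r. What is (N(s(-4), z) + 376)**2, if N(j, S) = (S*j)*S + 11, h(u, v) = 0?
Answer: 149769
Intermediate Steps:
z = 0
N(j, S) = 11 + j*S**2 (N(j, S) = j*S**2 + 11 = 11 + j*S**2)
(N(s(-4), z) + 376)**2 = ((11 - 4*0**2) + 376)**2 = ((11 - 4*0) + 376)**2 = ((11 + 0) + 376)**2 = (11 + 376)**2 = 387**2 = 149769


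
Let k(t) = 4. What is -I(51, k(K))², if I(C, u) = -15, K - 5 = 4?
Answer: -225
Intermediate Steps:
K = 9 (K = 5 + 4 = 9)
-I(51, k(K))² = -1*(-15)² = -1*225 = -225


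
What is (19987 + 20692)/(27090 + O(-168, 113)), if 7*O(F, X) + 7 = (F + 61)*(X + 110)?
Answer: 284753/165762 ≈ 1.7178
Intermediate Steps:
O(F, X) = -1 + (61 + F)*(110 + X)/7 (O(F, X) = -1 + ((F + 61)*(X + 110))/7 = -1 + ((61 + F)*(110 + X))/7 = -1 + (61 + F)*(110 + X)/7)
(19987 + 20692)/(27090 + O(-168, 113)) = (19987 + 20692)/(27090 + (6703/7 + (61/7)*113 + (110/7)*(-168) + (⅐)*(-168)*113)) = 40679/(27090 + (6703/7 + 6893/7 - 2640 - 2712)) = 40679/(27090 - 23868/7) = 40679/(165762/7) = 40679*(7/165762) = 284753/165762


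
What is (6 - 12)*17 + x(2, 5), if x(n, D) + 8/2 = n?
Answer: -104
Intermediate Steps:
x(n, D) = -4 + n
(6 - 12)*17 + x(2, 5) = (6 - 12)*17 + (-4 + 2) = -6*17 - 2 = -102 - 2 = -104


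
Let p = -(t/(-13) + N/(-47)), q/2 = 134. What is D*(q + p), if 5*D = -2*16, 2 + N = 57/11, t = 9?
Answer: -57802752/33605 ≈ -1720.1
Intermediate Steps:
N = 35/11 (N = -2 + 57/11 = 35/11 ≈ 3.1818)
q = 268 (q = 2*134 = 268)
D = -32/5 (D = (-2*16)/5 = (⅕)*(-32) = -32/5 ≈ -6.4000)
p = 5108/6721 (p = -(9/(-13) + (35/11)/(-47)) = -(9*(-1/13) + (35/11)*(-1/47)) = -(-9/13 - 35/517) = -1*(-5108/6721) = 5108/6721 ≈ 0.76001)
D*(q + p) = -32*(268 + 5108/6721)/5 = -32/5*1806336/6721 = -57802752/33605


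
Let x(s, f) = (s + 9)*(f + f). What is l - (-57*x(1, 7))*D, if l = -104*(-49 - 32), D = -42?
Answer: -326736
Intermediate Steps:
x(s, f) = 2*f*(9 + s) (x(s, f) = (9 + s)*(2*f) = 2*f*(9 + s))
l = 8424 (l = -104*(-81) = 8424)
l - (-57*x(1, 7))*D = 8424 - (-114*7*(9 + 1))*(-42) = 8424 - (-114*7*10)*(-42) = 8424 - (-57*140)*(-42) = 8424 - (-7980)*(-42) = 8424 - 1*335160 = 8424 - 335160 = -326736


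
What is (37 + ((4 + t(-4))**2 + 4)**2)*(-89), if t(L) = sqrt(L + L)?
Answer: 29459 - 34176*I*sqrt(2) ≈ 29459.0 - 48332.0*I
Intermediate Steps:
t(L) = sqrt(2)*sqrt(L) (t(L) = sqrt(2*L) = sqrt(2)*sqrt(L))
(37 + ((4 + t(-4))**2 + 4)**2)*(-89) = (37 + ((4 + sqrt(2)*sqrt(-4))**2 + 4)**2)*(-89) = (37 + ((4 + sqrt(2)*(2*I))**2 + 4)**2)*(-89) = (37 + ((4 + 2*I*sqrt(2))**2 + 4)**2)*(-89) = (37 + (4 + (4 + 2*I*sqrt(2))**2)**2)*(-89) = -3293 - 89*(4 + (4 + 2*I*sqrt(2))**2)**2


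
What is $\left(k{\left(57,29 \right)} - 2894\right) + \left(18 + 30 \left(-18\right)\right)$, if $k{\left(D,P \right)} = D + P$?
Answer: $-3330$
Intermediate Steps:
$\left(k{\left(57,29 \right)} - 2894\right) + \left(18 + 30 \left(-18\right)\right) = \left(\left(57 + 29\right) - 2894\right) + \left(18 + 30 \left(-18\right)\right) = \left(86 - 2894\right) + \left(18 - 540\right) = -2808 - 522 = -3330$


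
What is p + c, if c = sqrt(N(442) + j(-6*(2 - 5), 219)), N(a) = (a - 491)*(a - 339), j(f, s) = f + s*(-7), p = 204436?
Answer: 204436 + I*sqrt(6562) ≈ 2.0444e+5 + 81.006*I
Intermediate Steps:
j(f, s) = f - 7*s
N(a) = (-491 + a)*(-339 + a)
c = I*sqrt(6562) (c = sqrt((166449 + 442**2 - 830*442) + (-6*(2 - 5) - 7*219)) = sqrt((166449 + 195364 - 366860) + (-6*(-3) - 1533)) = sqrt(-5047 + (18 - 1533)) = sqrt(-5047 - 1515) = sqrt(-6562) = I*sqrt(6562) ≈ 81.006*I)
p + c = 204436 + I*sqrt(6562)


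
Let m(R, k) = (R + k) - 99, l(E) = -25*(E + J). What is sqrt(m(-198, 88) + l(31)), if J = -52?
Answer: 2*sqrt(79) ≈ 17.776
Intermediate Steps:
l(E) = 1300 - 25*E (l(E) = -25*(E - 52) = -25*(-52 + E) = 1300 - 25*E)
m(R, k) = -99 + R + k
sqrt(m(-198, 88) + l(31)) = sqrt((-99 - 198 + 88) + (1300 - 25*31)) = sqrt(-209 + (1300 - 775)) = sqrt(-209 + 525) = sqrt(316) = 2*sqrt(79)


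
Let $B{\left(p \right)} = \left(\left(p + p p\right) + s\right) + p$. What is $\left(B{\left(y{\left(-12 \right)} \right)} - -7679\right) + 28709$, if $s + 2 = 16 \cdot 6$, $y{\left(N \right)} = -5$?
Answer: $36497$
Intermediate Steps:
$s = 94$ ($s = -2 + 16 \cdot 6 = -2 + 96 = 94$)
$B{\left(p \right)} = 94 + p^{2} + 2 p$ ($B{\left(p \right)} = \left(\left(p + p p\right) + 94\right) + p = \left(\left(p + p^{2}\right) + 94\right) + p = \left(94 + p + p^{2}\right) + p = 94 + p^{2} + 2 p$)
$\left(B{\left(y{\left(-12 \right)} \right)} - -7679\right) + 28709 = \left(\left(94 + \left(-5\right)^{2} + 2 \left(-5\right)\right) - -7679\right) + 28709 = \left(\left(94 + 25 - 10\right) + \left(-9076 + 16755\right)\right) + 28709 = \left(109 + 7679\right) + 28709 = 7788 + 28709 = 36497$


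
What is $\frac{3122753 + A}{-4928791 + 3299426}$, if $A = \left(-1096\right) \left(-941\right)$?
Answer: $- \frac{4154089}{1629365} \approx -2.5495$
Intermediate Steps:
$A = 1031336$
$\frac{3122753 + A}{-4928791 + 3299426} = \frac{3122753 + 1031336}{-4928791 + 3299426} = \frac{4154089}{-1629365} = 4154089 \left(- \frac{1}{1629365}\right) = - \frac{4154089}{1629365}$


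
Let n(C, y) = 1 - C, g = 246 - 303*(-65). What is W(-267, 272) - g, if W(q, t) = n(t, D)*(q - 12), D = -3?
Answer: 55668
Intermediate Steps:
g = 19941 (g = 246 + 19695 = 19941)
W(q, t) = (1 - t)*(-12 + q) (W(q, t) = (1 - t)*(q - 12) = (1 - t)*(-12 + q))
W(-267, 272) - g = -(-1 + 272)*(-12 - 267) - 1*19941 = -1*271*(-279) - 19941 = 75609 - 19941 = 55668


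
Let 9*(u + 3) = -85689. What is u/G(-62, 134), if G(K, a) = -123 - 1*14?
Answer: 9524/137 ≈ 69.518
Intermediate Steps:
u = -9524 (u = -3 + (1/9)*(-85689) = -3 - 9521 = -9524)
G(K, a) = -137 (G(K, a) = -123 - 14 = -137)
u/G(-62, 134) = -9524/(-137) = -9524*(-1/137) = 9524/137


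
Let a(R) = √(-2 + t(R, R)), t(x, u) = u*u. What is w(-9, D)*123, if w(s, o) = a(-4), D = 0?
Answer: 123*√14 ≈ 460.22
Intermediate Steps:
t(x, u) = u²
a(R) = √(-2 + R²)
w(s, o) = √14 (w(s, o) = √(-2 + (-4)²) = √(-2 + 16) = √14)
w(-9, D)*123 = √14*123 = 123*√14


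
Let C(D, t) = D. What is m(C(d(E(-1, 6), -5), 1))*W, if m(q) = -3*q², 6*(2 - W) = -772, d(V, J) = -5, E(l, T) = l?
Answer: -9800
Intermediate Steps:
W = 392/3 (W = 2 - ⅙*(-772) = 2 + 386/3 = 392/3 ≈ 130.67)
m(C(d(E(-1, 6), -5), 1))*W = -3*(-5)²*(392/3) = -3*25*(392/3) = -75*392/3 = -9800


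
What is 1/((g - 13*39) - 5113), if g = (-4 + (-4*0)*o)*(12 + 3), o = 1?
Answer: -1/5680 ≈ -0.00017606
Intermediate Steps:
g = -60 (g = (-4 - 4*0*1)*(12 + 3) = (-4 + 0*1)*15 = (-4 + 0)*15 = -4*15 = -60)
1/((g - 13*39) - 5113) = 1/((-60 - 13*39) - 5113) = 1/((-60 - 507) - 5113) = 1/(-567 - 5113) = 1/(-5680) = -1/5680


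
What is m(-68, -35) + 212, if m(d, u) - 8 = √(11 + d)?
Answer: 220 + I*√57 ≈ 220.0 + 7.5498*I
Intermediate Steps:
m(d, u) = 8 + √(11 + d)
m(-68, -35) + 212 = (8 + √(11 - 68)) + 212 = (8 + √(-57)) + 212 = (8 + I*√57) + 212 = 220 + I*√57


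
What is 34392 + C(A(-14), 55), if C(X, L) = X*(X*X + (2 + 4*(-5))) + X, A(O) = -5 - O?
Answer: 34968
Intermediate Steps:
C(X, L) = X + X*(-18 + X²) (C(X, L) = X*(X² + (2 - 20)) + X = X*(X² - 18) + X = X*(-18 + X²) + X = X + X*(-18 + X²))
34392 + C(A(-14), 55) = 34392 + (-5 - 1*(-14))*(-17 + (-5 - 1*(-14))²) = 34392 + (-5 + 14)*(-17 + (-5 + 14)²) = 34392 + 9*(-17 + 9²) = 34392 + 9*(-17 + 81) = 34392 + 9*64 = 34392 + 576 = 34968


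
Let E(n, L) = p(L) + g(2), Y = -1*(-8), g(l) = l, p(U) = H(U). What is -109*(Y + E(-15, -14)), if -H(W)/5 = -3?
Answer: -2725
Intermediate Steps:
H(W) = 15 (H(W) = -5*(-3) = 15)
p(U) = 15
Y = 8
E(n, L) = 17 (E(n, L) = 15 + 2 = 17)
-109*(Y + E(-15, -14)) = -109*(8 + 17) = -109*25 = -2725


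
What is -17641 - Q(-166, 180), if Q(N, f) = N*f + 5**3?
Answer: 12114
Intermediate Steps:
Q(N, f) = 125 + N*f (Q(N, f) = N*f + 125 = 125 + N*f)
-17641 - Q(-166, 180) = -17641 - (125 - 166*180) = -17641 - (125 - 29880) = -17641 - 1*(-29755) = -17641 + 29755 = 12114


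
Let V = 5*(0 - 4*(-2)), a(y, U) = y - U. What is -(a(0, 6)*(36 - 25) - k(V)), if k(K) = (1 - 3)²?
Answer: 70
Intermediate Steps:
V = 40 (V = 5*(0 + 8) = 5*8 = 40)
k(K) = 4 (k(K) = (-2)² = 4)
-(a(0, 6)*(36 - 25) - k(V)) = -((0 - 1*6)*(36 - 25) - 1*4) = -((0 - 6)*11 - 4) = -(-6*11 - 4) = -(-66 - 4) = -1*(-70) = 70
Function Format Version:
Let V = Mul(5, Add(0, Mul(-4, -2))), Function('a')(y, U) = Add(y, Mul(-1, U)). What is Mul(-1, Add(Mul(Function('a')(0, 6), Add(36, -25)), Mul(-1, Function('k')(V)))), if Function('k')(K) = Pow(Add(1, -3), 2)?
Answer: 70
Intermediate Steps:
V = 40 (V = Mul(5, Add(0, 8)) = Mul(5, 8) = 40)
Function('k')(K) = 4 (Function('k')(K) = Pow(-2, 2) = 4)
Mul(-1, Add(Mul(Function('a')(0, 6), Add(36, -25)), Mul(-1, Function('k')(V)))) = Mul(-1, Add(Mul(Add(0, Mul(-1, 6)), Add(36, -25)), Mul(-1, 4))) = Mul(-1, Add(Mul(Add(0, -6), 11), -4)) = Mul(-1, Add(Mul(-6, 11), -4)) = Mul(-1, Add(-66, -4)) = Mul(-1, -70) = 70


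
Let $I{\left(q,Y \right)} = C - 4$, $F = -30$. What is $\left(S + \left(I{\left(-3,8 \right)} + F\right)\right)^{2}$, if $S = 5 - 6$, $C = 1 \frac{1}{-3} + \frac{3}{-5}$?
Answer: $\frac{290521}{225} \approx 1291.2$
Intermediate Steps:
$C = - \frac{14}{15}$ ($C = 1 \left(- \frac{1}{3}\right) + 3 \left(- \frac{1}{5}\right) = - \frac{1}{3} - \frac{3}{5} = - \frac{14}{15} \approx -0.93333$)
$I{\left(q,Y \right)} = - \frac{74}{15}$ ($I{\left(q,Y \right)} = - \frac{14}{15} - 4 = - \frac{74}{15}$)
$S = -1$ ($S = 5 - 6 = -1$)
$\left(S + \left(I{\left(-3,8 \right)} + F\right)\right)^{2} = \left(-1 - \frac{524}{15}\right)^{2} = \left(- \frac{539}{15}\right)^{2} = \frac{290521}{225}$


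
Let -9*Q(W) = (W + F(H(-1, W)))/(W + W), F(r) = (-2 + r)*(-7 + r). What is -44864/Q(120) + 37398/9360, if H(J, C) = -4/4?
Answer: 1049823833/1560 ≈ 6.7296e+5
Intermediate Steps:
H(J, C) = -1 (H(J, C) = -4*¼ = -1)
F(r) = (-7 + r)*(-2 + r)
Q(W) = -(24 + W)/(18*W) (Q(W) = -(W + (14 + (-1)² - 9*(-1)))/(9*(W + W)) = -(W + (14 + 1 + 9))/(9*(2*W)) = -(W + 24)*1/(2*W)/9 = -(24 + W)*1/(2*W)/9 = -(24 + W)/(18*W))
-44864/Q(120) + 37398/9360 = -44864*2160/(-24 - 1*120) + 37398/9360 = -44864*2160/(-24 - 120) + 37398*(1/9360) = -44864/((1/18)*(1/120)*(-144)) + 6233/1560 = -44864/(-1/15) + 6233/1560 = -44864*(-15) + 6233/1560 = 672960 + 6233/1560 = 1049823833/1560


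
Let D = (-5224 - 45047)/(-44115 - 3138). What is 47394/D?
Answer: 746502894/16757 ≈ 44549.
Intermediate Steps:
D = 16757/15751 (D = -50271/(-47253) = -50271*(-1/47253) = 16757/15751 ≈ 1.0639)
47394/D = 47394/(16757/15751) = 47394*(15751/16757) = 746502894/16757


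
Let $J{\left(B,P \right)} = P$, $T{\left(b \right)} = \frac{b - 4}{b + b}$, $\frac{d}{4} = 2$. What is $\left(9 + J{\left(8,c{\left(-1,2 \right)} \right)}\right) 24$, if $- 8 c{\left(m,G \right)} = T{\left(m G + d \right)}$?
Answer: $\frac{431}{2} \approx 215.5$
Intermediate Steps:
$d = 8$ ($d = 4 \cdot 2 = 8$)
$T{\left(b \right)} = \frac{-4 + b}{2 b}$
$c{\left(m,G \right)} = - \frac{4 + G m}{16 \left(8 + G m\right)}$ ($c{\left(m,G \right)} = - \frac{\frac{1}{2} \frac{1}{m G + 8} \left(-4 + \left(m G + 8\right)\right)}{8} = - \frac{\frac{1}{2} \frac{1}{G m + 8} \left(-4 + \left(G m + 8\right)\right)}{8} = - \frac{\frac{1}{2} \frac{1}{8 + G m} \left(-4 + \left(8 + G m\right)\right)}{8} = - \frac{\frac{1}{2} \frac{1}{8 + G m} \left(4 + G m\right)}{8} = - \frac{4 + G m}{16 \left(8 + G m\right)}$)
$\left(9 + J{\left(8,c{\left(-1,2 \right)} \right)}\right) 24 = \left(9 + \frac{-4 - 2 \left(-1\right)}{16 \left(8 + 2 \left(-1\right)\right)}\right) 24 = \left(9 + \frac{-4 + 2}{16 \left(8 - 2\right)}\right) 24 = \left(9 + \frac{1}{16} \cdot \frac{1}{6} \left(-2\right)\right) 24 = \left(9 - \frac{1}{48}\right) 24 = \frac{431}{48} \cdot 24 = \frac{431}{2}$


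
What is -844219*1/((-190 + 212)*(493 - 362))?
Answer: -844219/2882 ≈ -292.93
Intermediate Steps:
-844219*1/((-190 + 212)*(493 - 362)) = -844219/(22*131) = -844219/2882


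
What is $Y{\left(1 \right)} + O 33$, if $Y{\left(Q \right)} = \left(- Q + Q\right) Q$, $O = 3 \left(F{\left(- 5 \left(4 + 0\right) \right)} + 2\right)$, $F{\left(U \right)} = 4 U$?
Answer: $-7722$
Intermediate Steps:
$O = -234$ ($O = 3 \left(4 \left(- 5 \left(4 + 0\right)\right) + 2\right) = 3 \left(4 \left(\left(-5\right) 4\right) + 2\right) = 3 \left(4 \left(-20\right) + 2\right) = 3 \left(-80 + 2\right) = 3 \left(-78\right) = -234$)
$Y{\left(Q \right)} = 0$ ($Y{\left(Q \right)} = 0 Q = 0$)
$Y{\left(1 \right)} + O 33 = 0 - 7722 = -7722$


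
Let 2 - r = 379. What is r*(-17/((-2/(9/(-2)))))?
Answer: 57681/4 ≈ 14420.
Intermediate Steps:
r = -377 (r = 2 - 1*379 = 2 - 379 = -377)
r*(-17/((-2/(9/(-2))))) = -(-6409)/((-2/(9/(-2)))) = -(-6409)/((-2/(9*(-½)))) = -(-6409)/((-2/(-9/2))) = -(-6409)/((-2*(-2/9))) = -(-6409)/4/9 = -(-6409)*9/4 = -377*(-153/4) = 57681/4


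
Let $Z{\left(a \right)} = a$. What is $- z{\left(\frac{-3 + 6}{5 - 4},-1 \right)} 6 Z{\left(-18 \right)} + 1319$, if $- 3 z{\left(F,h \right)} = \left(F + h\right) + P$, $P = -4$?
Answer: $1391$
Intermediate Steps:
$z{\left(F,h \right)} = \frac{4}{3} - \frac{F}{3} - \frac{h}{3}$ ($z{\left(F,h \right)} = - \frac{\left(F + h\right) - 4}{3} = - \frac{-4 + F + h}{3} = \frac{4}{3} - \frac{F}{3} - \frac{h}{3}$)
$- z{\left(\frac{-3 + 6}{5 - 4},-1 \right)} 6 Z{\left(-18 \right)} + 1319 = - (\frac{4}{3} - \frac{\left(-3 + 6\right) \frac{1}{5 - 4}}{3} - - \frac{1}{3}) 6 \left(-18\right) + 1319 = - (\frac{4}{3} - \frac{3 \cdot 1^{-1}}{3} + \frac{1}{3}) 6 \left(-18\right) + 1319 = - (\frac{4}{3} - \frac{3 \cdot 1}{3} + \frac{1}{3}) 6 \left(-18\right) + 1319 = - (\frac{4}{3} - 1 + \frac{1}{3}) 6 \left(-18\right) + 1319 = \left(-1\right) \frac{2}{3} \cdot 6 \left(-18\right) + 1319 = \left(- \frac{2}{3}\right) 6 \left(-18\right) + 1319 = \left(-4\right) \left(-18\right) + 1319 = 72 + 1319 = 1391$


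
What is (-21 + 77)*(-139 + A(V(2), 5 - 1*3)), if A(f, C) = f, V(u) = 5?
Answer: -7504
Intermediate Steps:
(-21 + 77)*(-139 + A(V(2), 5 - 1*3)) = (-21 + 77)*(-139 + 5) = 56*(-134) = -7504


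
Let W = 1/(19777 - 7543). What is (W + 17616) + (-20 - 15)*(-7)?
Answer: 218511475/12234 ≈ 17861.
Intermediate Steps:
W = 1/12234 ≈ 8.1739e-5
(W + 17616) + (-20 - 15)*(-7) = (1/12234 + 17616) + (-20 - 15)*(-7) = 215514145/12234 - 35*(-7) = 215514145/12234 + 245 = 218511475/12234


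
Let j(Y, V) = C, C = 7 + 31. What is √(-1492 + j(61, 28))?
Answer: I*√1454 ≈ 38.131*I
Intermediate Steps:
C = 38
j(Y, V) = 38
√(-1492 + j(61, 28)) = √(-1492 + 38) = √(-1454) = I*√1454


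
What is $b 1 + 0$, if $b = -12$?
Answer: $-12$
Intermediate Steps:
$b 1 + 0 = \left(-12\right) 1 + 0 = -12 + 0 = -12$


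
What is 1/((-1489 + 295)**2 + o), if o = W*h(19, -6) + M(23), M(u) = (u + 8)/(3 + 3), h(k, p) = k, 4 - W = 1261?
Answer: 6/8410549 ≈ 7.1339e-7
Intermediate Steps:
W = -1257 (W = 4 - 1*1261 = 4 - 1261 = -1257)
M(u) = 4/3 + u/6 (M(u) = (8 + u)/6 = (8 + u)*(1/6) = 4/3 + u/6)
o = -143267/6 (o = -1257*19 + (4/3 + (1/6)*23) = -23883 + (4/3 + 23/6) = -23883 + 31/6 = -143267/6 ≈ -23878.)
1/((-1489 + 295)**2 + o) = 1/((-1489 + 295)**2 - 143267/6) = 1/((-1194)**2 - 143267/6) = 1/(1425636 - 143267/6) = 1/(8410549/6) = 6/8410549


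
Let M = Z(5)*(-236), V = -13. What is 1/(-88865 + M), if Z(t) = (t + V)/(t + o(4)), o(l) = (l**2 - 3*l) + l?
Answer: -13/1153357 ≈ -1.1271e-5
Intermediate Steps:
o(l) = l**2 - 2*l
Z(t) = (-13 + t)/(8 + t) (Z(t) = (t - 13)/(t + 4*(-2 + 4)) = (-13 + t)/(t + 4*2) = (-13 + t)/(t + 8) = (-13 + t)/(8 + t))
M = 1888/13 (M = ((-13 + 5)/(8 + 5))*(-236) = (-8/13)*(-236) = ((1/13)*(-8))*(-236) = -8/13*(-236) = 1888/13 ≈ 145.23)
1/(-88865 + M) = 1/(-88865 + 1888/13) = 1/(-1153357/13) = -13/1153357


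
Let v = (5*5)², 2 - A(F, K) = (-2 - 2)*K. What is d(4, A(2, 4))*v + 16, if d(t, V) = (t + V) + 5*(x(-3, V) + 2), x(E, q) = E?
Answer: 10641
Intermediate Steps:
A(F, K) = 2 + 4*K (A(F, K) = 2 - (-2 - 2)*K = 2 - (-4)*K = 2 + 4*K)
v = 625 (v = 25² = 625)
d(t, V) = -5 + V + t (d(t, V) = (t + V) + 5*(-3 + 2) = (V + t) + 5*(-1) = (V + t) - 5 = -5 + V + t)
d(4, A(2, 4))*v + 16 = (-5 + (2 + 4*4) + 4)*625 + 16 = (-5 + (2 + 16) + 4)*625 + 16 = (-5 + 18 + 4)*625 + 16 = 17*625 + 16 = 10625 + 16 = 10641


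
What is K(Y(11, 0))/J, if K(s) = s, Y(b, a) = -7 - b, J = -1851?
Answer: 6/617 ≈ 0.0097245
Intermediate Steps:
K(Y(11, 0))/J = (-7 - 1*11)/(-1851) = (-7 - 11)*(-1/1851) = -18*(-1/1851) = 6/617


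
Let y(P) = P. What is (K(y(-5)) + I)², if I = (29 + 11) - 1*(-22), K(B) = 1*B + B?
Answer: 2704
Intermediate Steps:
K(B) = 2*B (K(B) = B + B = 2*B)
I = 62 (I = 40 + 22 = 62)
(K(y(-5)) + I)² = (2*(-5) + 62)² = (-10 + 62)² = 52² = 2704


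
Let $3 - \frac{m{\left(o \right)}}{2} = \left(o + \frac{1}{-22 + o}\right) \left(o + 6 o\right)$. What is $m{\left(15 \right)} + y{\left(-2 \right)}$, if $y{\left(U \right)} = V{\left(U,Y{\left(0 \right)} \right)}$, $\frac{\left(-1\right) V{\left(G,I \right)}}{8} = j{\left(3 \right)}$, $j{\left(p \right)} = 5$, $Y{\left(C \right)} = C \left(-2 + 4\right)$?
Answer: $-3154$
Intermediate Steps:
$Y{\left(C \right)} = 2 C$ ($Y{\left(C \right)} = C 2 = 2 C$)
$V{\left(G,I \right)} = -40$ ($V{\left(G,I \right)} = \left(-8\right) 5 = -40$)
$y{\left(U \right)} = -40$
$m{\left(o \right)} = 6 - 14 o \left(o + \frac{1}{-22 + o}\right)$ ($m{\left(o \right)} = 6 - 2 \left(o + \frac{1}{-22 + o}\right) \left(o + 6 o\right) = 6 - 2 \left(o + \frac{1}{-22 + o}\right) 7 o = 6 - 2 \cdot 7 o \left(o + \frac{1}{-22 + o}\right) = 6 - 14 o \left(o + \frac{1}{-22 + o}\right)$)
$m{\left(15 \right)} + y{\left(-2 \right)} = \frac{2 \left(-66 - 7 \cdot 15^{3} - 60 + 154 \cdot 15^{2}\right)}{-22 + 15} - 40 = \frac{2 \left(-66 - 23625 - 60 + 154 \cdot 225\right)}{-7} - 40 = 2 \left(- \frac{1}{7}\right) \left(-66 - 23625 - 60 + 34650\right) - 40 = 2 \left(- \frac{1}{7}\right) 10899 - 40 = -3114 - 40 = -3154$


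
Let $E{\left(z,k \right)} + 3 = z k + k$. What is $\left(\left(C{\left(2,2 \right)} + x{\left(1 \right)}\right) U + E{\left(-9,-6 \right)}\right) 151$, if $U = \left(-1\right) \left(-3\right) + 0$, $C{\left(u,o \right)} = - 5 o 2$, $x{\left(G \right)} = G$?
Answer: $-1812$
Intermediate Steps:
$C{\left(u,o \right)} = - 10 o$
$E{\left(z,k \right)} = -3 + k + k z$ ($E{\left(z,k \right)} = -3 + \left(z k + k\right) = -3 + \left(k z + k\right) = -3 + \left(k + k z\right) = -3 + k + k z$)
$U = 3$ ($U = 3 + 0 = 3$)
$\left(\left(C{\left(2,2 \right)} + x{\left(1 \right)}\right) U + E{\left(-9,-6 \right)}\right) 151 = \left(\left(\left(-10\right) 2 + 1\right) 3 - -45\right) 151 = \left(\left(-20 + 1\right) 3 - -45\right) 151 = \left(\left(-19\right) 3 + 45\right) 151 = \left(-57 + 45\right) 151 = \left(-12\right) 151 = -1812$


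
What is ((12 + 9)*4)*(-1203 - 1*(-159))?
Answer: -87696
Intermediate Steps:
((12 + 9)*4)*(-1203 - 1*(-159)) = (21*4)*(-1203 + 159) = 84*(-1044) = -87696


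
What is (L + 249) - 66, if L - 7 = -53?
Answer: 137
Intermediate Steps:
L = -46 (L = 7 - 53 = -46)
(L + 249) - 66 = (-46 + 249) - 66 = 203 - 66 = 137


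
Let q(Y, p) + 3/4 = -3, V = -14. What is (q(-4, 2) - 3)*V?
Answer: 189/2 ≈ 94.500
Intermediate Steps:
q(Y, p) = -15/4 (q(Y, p) = -¾ - 3 = -15/4)
(q(-4, 2) - 3)*V = (-15/4 - 3)*(-14) = -27/4*(-14) = 189/2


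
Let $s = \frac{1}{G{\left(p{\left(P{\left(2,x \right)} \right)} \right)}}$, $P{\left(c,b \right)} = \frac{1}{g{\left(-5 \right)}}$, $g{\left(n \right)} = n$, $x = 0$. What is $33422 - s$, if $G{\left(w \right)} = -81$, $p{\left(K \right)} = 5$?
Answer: $\frac{2707183}{81} \approx 33422.0$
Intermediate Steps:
$P{\left(c,b \right)} = - \frac{1}{5}$ ($P{\left(c,b \right)} = \frac{1}{-5} = - \frac{1}{5}$)
$s = - \frac{1}{81}$ ($s = \frac{1}{-81} = - \frac{1}{81} \approx -0.012346$)
$33422 - s = 33422 - - \frac{1}{81} = 33422 + \frac{1}{81} = \frac{2707183}{81}$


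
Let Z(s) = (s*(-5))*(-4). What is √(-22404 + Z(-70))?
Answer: 2*I*√5951 ≈ 154.29*I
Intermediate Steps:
Z(s) = 20*s (Z(s) = -5*s*(-4) = 20*s)
√(-22404 + Z(-70)) = √(-22404 + 20*(-70)) = √(-22404 - 1400) = √(-23804) = 2*I*√5951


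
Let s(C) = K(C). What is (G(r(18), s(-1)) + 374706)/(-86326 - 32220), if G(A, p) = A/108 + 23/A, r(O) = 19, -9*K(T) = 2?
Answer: -768899557/243256392 ≈ -3.1609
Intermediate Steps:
K(T) = -2/9 (K(T) = -1/9*2 = -2/9)
s(C) = -2/9
G(A, p) = 23/A + A/108 (G(A, p) = A*(1/108) + 23/A = A/108 + 23/A = 23/A + A/108)
(G(r(18), s(-1)) + 374706)/(-86326 - 32220) = ((23/19 + (1/108)*19) + 374706)/(-86326 - 32220) = ((23*(1/19) + 19/108) + 374706)/(-118546) = ((23/19 + 19/108) + 374706)*(-1/118546) = (2845/2052 + 374706)*(-1/118546) = (768899557/2052)*(-1/118546) = -768899557/243256392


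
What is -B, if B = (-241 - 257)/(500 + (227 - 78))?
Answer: 498/649 ≈ 0.76733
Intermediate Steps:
B = -498/649 (B = -498/(500 + 149) = -498/649 ≈ -0.76733)
-B = -1*(-498/649) = 498/649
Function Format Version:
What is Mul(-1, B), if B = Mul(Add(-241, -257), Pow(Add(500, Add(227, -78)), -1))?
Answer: Rational(498, 649) ≈ 0.76733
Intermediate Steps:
B = Rational(-498, 649) (B = Mul(-498, Pow(Add(500, 149), -1)) = Mul(-498, Pow(649, -1)) = Mul(-498, Rational(1, 649)) = Rational(-498, 649) ≈ -0.76733)
Mul(-1, B) = Mul(-1, Rational(-498, 649)) = Rational(498, 649)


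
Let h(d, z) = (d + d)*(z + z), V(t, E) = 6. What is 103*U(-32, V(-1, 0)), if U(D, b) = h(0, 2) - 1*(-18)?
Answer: 1854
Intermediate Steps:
h(d, z) = 4*d*z (h(d, z) = (2*d)*(2*z) = 4*d*z)
U(D, b) = 18 (U(D, b) = 4*0*2 - 1*(-18) = 0 + 18 = 18)
103*U(-32, V(-1, 0)) = 103*18 = 1854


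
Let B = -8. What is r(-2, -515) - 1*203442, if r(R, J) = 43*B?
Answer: -203786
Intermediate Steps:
r(R, J) = -344 (r(R, J) = 43*(-8) = -344)
r(-2, -515) - 1*203442 = -344 - 1*203442 = -344 - 203442 = -203786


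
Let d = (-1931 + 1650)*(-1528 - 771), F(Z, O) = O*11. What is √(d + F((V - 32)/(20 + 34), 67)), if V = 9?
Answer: 2*√161689 ≈ 804.21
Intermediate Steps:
F(Z, O) = 11*O
d = 646019 (d = -281*(-2299) = 646019)
√(d + F((V - 32)/(20 + 34), 67)) = √(646019 + 11*67) = √(646019 + 737) = √646756 = 2*√161689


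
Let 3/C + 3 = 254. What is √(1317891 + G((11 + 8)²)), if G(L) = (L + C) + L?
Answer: √83073938366/251 ≈ 1148.3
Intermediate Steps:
C = 3/251 (C = 3/(-3 + 254) = 3/251 ≈ 0.011952)
G(L) = 3/251 + 2*L (G(L) = (L + 3/251) + L = (3/251 + L) + L = 3/251 + 2*L)
√(1317891 + G((11 + 8)²)) = √(1317891 + (3/251 + 2*(11 + 8)²)) = √(1317891 + (3/251 + 2*19²)) = √(1317891 + (3/251 + 2*361)) = √(1317891 + (3/251 + 722)) = √(1317891 + 181225/251) = √(330971866/251) = √83073938366/251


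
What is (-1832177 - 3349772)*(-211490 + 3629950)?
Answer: -17714285378540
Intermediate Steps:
(-1832177 - 3349772)*(-211490 + 3629950) = -5181949*3418460 = -17714285378540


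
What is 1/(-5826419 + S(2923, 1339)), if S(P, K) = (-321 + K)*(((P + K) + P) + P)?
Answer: 1/4463525 ≈ 2.2404e-7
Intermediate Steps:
S(P, K) = (-321 + K)*(K + 3*P) (S(P, K) = (-321 + K)*(((K + P) + P) + P) = (-321 + K)*((K + 2*P) + P) = (-321 + K)*(K + 3*P))
1/(-5826419 + S(2923, 1339)) = 1/(-5826419 + (1339² - 963*2923 - 321*1339 + 3*1339*2923)) = 1/(-5826419 + (1792921 - 2814849 - 429819 + 11741691)) = 1/(-5826419 + 10289944) = 1/4463525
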